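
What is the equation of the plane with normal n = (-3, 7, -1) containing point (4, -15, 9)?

The plane through P with normal n = (a, b, c) satisfies n·(r - P) = 0,
i.e. ax + by + cz = a·x₀ + b·y₀ + c·z₀.
d = (-3)·4 + 7·(-15) + (-1)·9
  = -12 - 105 - 9
  = -126
Equation: -3x + 7y - z = -126

-3x + 7y - z = -126


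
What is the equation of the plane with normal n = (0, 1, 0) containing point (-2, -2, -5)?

The plane through P with normal n = (a, b, c) satisfies n·(r - P) = 0,
i.e. ax + by + cz = a·x₀ + b·y₀ + c·z₀.
d = 0·(-2) + 1·(-2) + 0·(-5)
  = 0 - 2 + 0
  = -2
Equation: y = -2

y = -2


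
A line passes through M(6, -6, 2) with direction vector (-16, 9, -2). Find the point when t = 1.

P(t) = M + t·d
  = (6 + (-16)·1, -6 + 9·1, 2 + (-2)·1)
  = (6 - 16, -6 + 9, 2 - 2)
  = (-10, 3, 0)

(-10, 3, 0)


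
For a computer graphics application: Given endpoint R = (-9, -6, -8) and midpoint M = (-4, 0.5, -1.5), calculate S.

S = 2M - R
  = (2·(-4) - (-9), 2·0.5 - (-6), 2·(-1.5) - (-8))
  = (-8 + 9, 1 + 6, -3 + 8)
  = (1, 7, 5)

(1, 7, 5)


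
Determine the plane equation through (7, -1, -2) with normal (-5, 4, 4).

The plane through P with normal n = (a, b, c) satisfies n·(r - P) = 0,
i.e. ax + by + cz = a·x₀ + b·y₀ + c·z₀.
d = (-5)·7 + 4·(-1) + 4·(-2)
  = -35 - 4 - 8
  = -47
Equation: -5x + 4y + 4z = -47

-5x + 4y + 4z = -47


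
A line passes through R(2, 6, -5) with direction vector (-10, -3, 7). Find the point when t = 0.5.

P(t) = R + t·d
  = (2 + (-10)·0.5, 6 + (-3)·0.5, -5 + 7·0.5)
  = (2 - 5, 6 - 1.5, -5 + 3.5)
  = (-3, 4.5, -1.5)

(-3, 4.5, -1.5)


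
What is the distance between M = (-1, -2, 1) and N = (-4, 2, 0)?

d = √[(x₂-x₁)² + (y₂-y₁)² + (z₂-z₁)²]
  = √[(-3)² + 4² + (-1)²]
  = √[9 + 16 + 1]
  = √26
  ≈ 5.099

5.099


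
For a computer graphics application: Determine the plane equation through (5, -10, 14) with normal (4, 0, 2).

The plane through P with normal n = (a, b, c) satisfies n·(r - P) = 0,
i.e. ax + by + cz = a·x₀ + b·y₀ + c·z₀.
d = 4·5 + 0·(-10) + 2·14
  = 20 + 0 + 28
  = 48
Equation: 4x + 2z = 48

4x + 2z = 48


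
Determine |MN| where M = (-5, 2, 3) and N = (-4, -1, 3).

d = √[(x₂-x₁)² + (y₂-y₁)² + (z₂-z₁)²]
  = √[1² + (-3)² + 0²]
  = √[1 + 9 + 0]
  = √10
  ≈ 3.162

3.162


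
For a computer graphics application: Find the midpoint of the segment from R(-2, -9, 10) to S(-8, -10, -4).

M = ((x₁+x₂)/2, (y₁+y₂)/2, (z₁+z₂)/2)
  = ((-2 - 8)/2, (-9 - 10)/2, (10 - 4)/2)
  = (-10/2, -19/2, 6/2)
  = (-5, -9.5, 3)

(-5, -9.5, 3)


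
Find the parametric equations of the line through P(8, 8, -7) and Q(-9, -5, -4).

Direction vector d = Q - P = (-9 - 8, -5 - 8, -4 + 7) = (-17, -13, 3)
Parametric form r = P + t·d:
x = 8 - 17t, y = 8 - 13t, z = -7 + 3t

x = 8 - 17t, y = 8 - 13t, z = -7 + 3t


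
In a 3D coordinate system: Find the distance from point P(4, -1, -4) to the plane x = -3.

distance = |a·x₀ + b·y₀ + c·z₀ - d| / √(a² + b² + c²)
  = |1·4 + 0·(-1) + 0·(-4) - (-3)| / √(1² + 0² + 0²)
  = |4 + 0 + 0 + 3| / √(1 + 0 + 0)
  = |7| / √1
  = 7 / 1
  ≈ 7

7


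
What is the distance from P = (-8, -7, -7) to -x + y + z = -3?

distance = |a·x₀ + b·y₀ + c·z₀ - d| / √(a² + b² + c²)
  = |(-1)·(-8) + 1·(-7) + 1·(-7) - (-3)| / √((-1)² + 1² + 1²)
  = |8 - 7 - 7 + 3| / √(1 + 1 + 1)
  = |-3| / √3
  = 3 / 1.732
  ≈ 1.732

1.732


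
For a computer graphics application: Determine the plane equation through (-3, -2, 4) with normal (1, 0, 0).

The plane through P with normal n = (a, b, c) satisfies n·(r - P) = 0,
i.e. ax + by + cz = a·x₀ + b·y₀ + c·z₀.
d = 1·(-3) + 0·(-2) + 0·4
  = -3 + 0 + 0
  = -3
Equation: x = -3

x = -3


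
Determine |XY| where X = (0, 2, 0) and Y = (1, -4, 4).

d = √[(x₂-x₁)² + (y₂-y₁)² + (z₂-z₁)²]
  = √[1² + (-6)² + 4²]
  = √[1 + 36 + 16]
  = √53
  ≈ 7.28

7.28


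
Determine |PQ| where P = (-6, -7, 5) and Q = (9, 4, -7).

d = √[(x₂-x₁)² + (y₂-y₁)² + (z₂-z₁)²]
  = √[15² + 11² + (-12)²]
  = √[225 + 121 + 144]
  = √490
  ≈ 22.14

22.14


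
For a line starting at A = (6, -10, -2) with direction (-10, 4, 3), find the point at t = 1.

P(t) = A + t·d
  = (6 + (-10)·1, -10 + 4·1, -2 + 3·1)
  = (6 - 10, -10 + 4, -2 + 3)
  = (-4, -6, 1)

(-4, -6, 1)


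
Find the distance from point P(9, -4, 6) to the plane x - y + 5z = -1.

distance = |a·x₀ + b·y₀ + c·z₀ - d| / √(a² + b² + c²)
  = |1·9 + (-1)·(-4) + 5·6 - (-1)| / √(1² + (-1)² + 5²)
  = |9 + 4 + 30 + 1| / √(1 + 1 + 25)
  = |44| / √27
  = 44 / 5.196
  ≈ 8.468

8.468


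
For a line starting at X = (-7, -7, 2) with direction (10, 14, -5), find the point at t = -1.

P(t) = X + t·d
  = (-7 + 10·(-1), -7 + 14·(-1), 2 + (-5)·(-1))
  = (-7 - 10, -7 - 14, 2 + 5)
  = (-17, -21, 7)

(-17, -21, 7)


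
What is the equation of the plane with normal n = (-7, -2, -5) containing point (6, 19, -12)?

The plane through P with normal n = (a, b, c) satisfies n·(r - P) = 0,
i.e. ax + by + cz = a·x₀ + b·y₀ + c·z₀.
d = (-7)·6 + (-2)·19 + (-5)·(-12)
  = -42 - 38 + 60
  = -20
Equation: -7x - 2y - 5z = -20

-7x - 2y - 5z = -20


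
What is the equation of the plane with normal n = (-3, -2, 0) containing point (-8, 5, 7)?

The plane through P with normal n = (a, b, c) satisfies n·(r - P) = 0,
i.e. ax + by + cz = a·x₀ + b·y₀ + c·z₀.
d = (-3)·(-8) + (-2)·5 + 0·7
  = 24 - 10 + 0
  = 14
Equation: -3x - 2y = 14

-3x - 2y = 14


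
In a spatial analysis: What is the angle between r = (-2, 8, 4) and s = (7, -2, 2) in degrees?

r·s = (-2)·7 + 8·(-2) + 4·2 = -14 - 16 + 8 = -22
|r| = √((-2)² + 8² + 4²) = √84 ≈ 9.165
|s| = √(7² + (-2)² + 2²) = √57 ≈ 7.55
cos θ = (r·s)/(|r||s|) = -22/(9.165·7.55) ≈ -0.3179
θ = arccos(-0.3179) ≈ 108.5°

108.5°


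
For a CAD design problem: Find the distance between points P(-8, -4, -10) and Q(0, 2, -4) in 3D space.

d = √[(x₂-x₁)² + (y₂-y₁)² + (z₂-z₁)²]
  = √[8² + 6² + 6²]
  = √[64 + 36 + 36]
  = √136
  ≈ 11.66

11.66


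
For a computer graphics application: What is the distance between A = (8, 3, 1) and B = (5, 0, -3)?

d = √[(x₂-x₁)² + (y₂-y₁)² + (z₂-z₁)²]
  = √[(-3)² + (-3)² + (-4)²]
  = √[9 + 9 + 16]
  = √34
  ≈ 5.831

5.831


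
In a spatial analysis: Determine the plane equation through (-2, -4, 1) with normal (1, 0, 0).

The plane through P with normal n = (a, b, c) satisfies n·(r - P) = 0,
i.e. ax + by + cz = a·x₀ + b·y₀ + c·z₀.
d = 1·(-2) + 0·(-4) + 0·1
  = -2 + 0 + 0
  = -2
Equation: x = -2

x = -2


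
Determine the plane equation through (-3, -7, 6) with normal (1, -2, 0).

The plane through P with normal n = (a, b, c) satisfies n·(r - P) = 0,
i.e. ax + by + cz = a·x₀ + b·y₀ + c·z₀.
d = 1·(-3) + (-2)·(-7) + 0·6
  = -3 + 14 + 0
  = 11
Equation: x - 2y = 11

x - 2y = 11


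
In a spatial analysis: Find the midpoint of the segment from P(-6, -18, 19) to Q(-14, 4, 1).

M = ((x₁+x₂)/2, (y₁+y₂)/2, (z₁+z₂)/2)
  = ((-6 - 14)/2, (-18 + 4)/2, (19 + 1)/2)
  = (-20/2, -14/2, 20/2)
  = (-10, -7, 10)

(-10, -7, 10)


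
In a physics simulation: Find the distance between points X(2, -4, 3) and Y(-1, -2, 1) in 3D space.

d = √[(x₂-x₁)² + (y₂-y₁)² + (z₂-z₁)²]
  = √[(-3)² + 2² + (-2)²]
  = √[9 + 4 + 4]
  = √17
  ≈ 4.123

4.123


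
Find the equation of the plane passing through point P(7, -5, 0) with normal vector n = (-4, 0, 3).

The plane through P with normal n = (a, b, c) satisfies n·(r - P) = 0,
i.e. ax + by + cz = a·x₀ + b·y₀ + c·z₀.
d = (-4)·7 + 0·(-5) + 3·0
  = -28 + 0 + 0
  = -28
Equation: -4x + 3z = -28

-4x + 3z = -28


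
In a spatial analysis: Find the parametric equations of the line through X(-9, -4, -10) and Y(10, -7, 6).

Direction vector d = Y - X = (10 + 9, -7 + 4, 6 + 10) = (19, -3, 16)
Parametric form r = X + t·d:
x = -9 + 19t, y = -4 - 3t, z = -10 + 16t

x = -9 + 19t, y = -4 - 3t, z = -10 + 16t


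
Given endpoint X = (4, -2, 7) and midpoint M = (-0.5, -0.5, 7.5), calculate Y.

Y = 2M - X
  = (2·(-0.5) - 4, 2·(-0.5) - (-2), 2·7.5 - 7)
  = (-1 - 4, -1 + 2, 15 - 7)
  = (-5, 1, 8)

(-5, 1, 8)


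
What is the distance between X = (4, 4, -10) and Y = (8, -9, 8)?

d = √[(x₂-x₁)² + (y₂-y₁)² + (z₂-z₁)²]
  = √[4² + (-13)² + 18²]
  = √[16 + 169 + 324]
  = √509
  ≈ 22.56

22.56


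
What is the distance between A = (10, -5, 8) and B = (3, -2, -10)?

d = √[(x₂-x₁)² + (y₂-y₁)² + (z₂-z₁)²]
  = √[(-7)² + 3² + (-18)²]
  = √[49 + 9 + 324]
  = √382
  ≈ 19.54

19.54


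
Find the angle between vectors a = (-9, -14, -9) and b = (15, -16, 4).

a·b = (-9)·15 + (-14)·(-16) + (-9)·4 = -135 + 224 - 36 = 53
|a| = √((-9)² + (-14)² + (-9)²) = √358 ≈ 18.92
|b| = √(15² + (-16)² + 4²) = √497 ≈ 22.29
cos θ = (a·b)/(|a||b|) = 53/(18.92·22.29) ≈ 0.1256
θ = arccos(0.1256) ≈ 82.78°

82.78°


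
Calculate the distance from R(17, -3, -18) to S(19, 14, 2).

d = √[(x₂-x₁)² + (y₂-y₁)² + (z₂-z₁)²]
  = √[2² + 17² + 20²]
  = √[4 + 289 + 400]
  = √693
  ≈ 26.32

26.32


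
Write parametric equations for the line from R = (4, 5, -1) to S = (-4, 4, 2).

Direction vector d = S - R = (-4 - 4, 4 - 5, 2 + 1) = (-8, -1, 3)
Parametric form r = R + t·d:
x = 4 - 8t, y = 5 - t, z = -1 + 3t

x = 4 - 8t, y = 5 - t, z = -1 + 3t


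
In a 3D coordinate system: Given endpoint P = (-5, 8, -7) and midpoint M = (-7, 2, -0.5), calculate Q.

Q = 2M - P
  = (2·(-7) - (-5), 2·2 - 8, 2·(-0.5) - (-7))
  = (-14 + 5, 4 - 8, -1 + 7)
  = (-9, -4, 6)

(-9, -4, 6)


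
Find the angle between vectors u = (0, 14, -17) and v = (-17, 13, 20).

u·v = 0·(-17) + 14·13 + (-17)·20 = 0 + 182 - 340 = -158
|u| = √(0² + 14² + (-17)²) = √485 ≈ 22.02
|v| = √((-17)² + 13² + 20²) = √858 ≈ 29.29
cos θ = (u·v)/(|u||v|) = -158/(22.02·29.29) ≈ -0.2449
θ = arccos(-0.2449) ≈ 104.2°

104.2°


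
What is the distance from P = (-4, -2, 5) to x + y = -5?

distance = |a·x₀ + b·y₀ + c·z₀ - d| / √(a² + b² + c²)
  = |1·(-4) + 1·(-2) + 0·5 - (-5)| / √(1² + 1² + 0²)
  = |-4 - 2 + 0 + 5| / √(1 + 1 + 0)
  = |-1| / √2
  = 1 / 1.414
  ≈ 0.7071

0.7071


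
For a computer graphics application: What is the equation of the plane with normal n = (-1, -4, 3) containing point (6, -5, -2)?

The plane through P with normal n = (a, b, c) satisfies n·(r - P) = 0,
i.e. ax + by + cz = a·x₀ + b·y₀ + c·z₀.
d = (-1)·6 + (-4)·(-5) + 3·(-2)
  = -6 + 20 - 6
  = 8
Equation: -x - 4y + 3z = 8

-x - 4y + 3z = 8


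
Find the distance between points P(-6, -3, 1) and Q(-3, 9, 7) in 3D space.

d = √[(x₂-x₁)² + (y₂-y₁)² + (z₂-z₁)²]
  = √[3² + 12² + 6²]
  = √[9 + 144 + 36]
  = √189
  ≈ 13.75

13.75


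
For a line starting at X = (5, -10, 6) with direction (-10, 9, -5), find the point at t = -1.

P(t) = X + t·d
  = (5 + (-10)·(-1), -10 + 9·(-1), 6 + (-5)·(-1))
  = (5 + 10, -10 - 9, 6 + 5)
  = (15, -19, 11)

(15, -19, 11)


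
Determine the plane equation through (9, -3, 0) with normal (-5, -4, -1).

The plane through P with normal n = (a, b, c) satisfies n·(r - P) = 0,
i.e. ax + by + cz = a·x₀ + b·y₀ + c·z₀.
d = (-5)·9 + (-4)·(-3) + (-1)·0
  = -45 + 12 + 0
  = -33
Equation: -5x - 4y - z = -33

-5x - 4y - z = -33


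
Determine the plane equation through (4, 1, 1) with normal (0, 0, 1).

The plane through P with normal n = (a, b, c) satisfies n·(r - P) = 0,
i.e. ax + by + cz = a·x₀ + b·y₀ + c·z₀.
d = 0·4 + 0·1 + 1·1
  = 0 + 0 + 1
  = 1
Equation: z = 1

z = 1


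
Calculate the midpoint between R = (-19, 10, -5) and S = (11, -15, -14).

M = ((x₁+x₂)/2, (y₁+y₂)/2, (z₁+z₂)/2)
  = ((-19 + 11)/2, (10 - 15)/2, (-5 - 14)/2)
  = (-8/2, -5/2, -19/2)
  = (-4, -2.5, -9.5)

(-4, -2.5, -9.5)


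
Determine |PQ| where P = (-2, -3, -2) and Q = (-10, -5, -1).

d = √[(x₂-x₁)² + (y₂-y₁)² + (z₂-z₁)²]
  = √[(-8)² + (-2)² + 1²]
  = √[64 + 4 + 1]
  = √69
  ≈ 8.307

8.307


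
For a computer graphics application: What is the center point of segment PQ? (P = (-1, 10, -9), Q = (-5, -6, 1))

M = ((x₁+x₂)/2, (y₁+y₂)/2, (z₁+z₂)/2)
  = ((-1 - 5)/2, (10 - 6)/2, (-9 + 1)/2)
  = (-6/2, 4/2, -8/2)
  = (-3, 2, -4)

(-3, 2, -4)


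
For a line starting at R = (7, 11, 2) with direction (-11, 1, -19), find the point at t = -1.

P(t) = R + t·d
  = (7 + (-11)·(-1), 11 + 1·(-1), 2 + (-19)·(-1))
  = (7 + 11, 11 - 1, 2 + 19)
  = (18, 10, 21)

(18, 10, 21)


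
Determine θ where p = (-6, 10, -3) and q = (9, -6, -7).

p·q = (-6)·9 + 10·(-6) + (-3)·(-7) = -54 - 60 + 21 = -93
|p| = √((-6)² + 10² + (-3)²) = √145 ≈ 12.04
|q| = √(9² + (-6)² + (-7)²) = √166 ≈ 12.88
cos θ = (p·q)/(|p||q|) = -93/(12.04·12.88) ≈ -0.5994
θ = arccos(-0.5994) ≈ 126.8°

126.8°


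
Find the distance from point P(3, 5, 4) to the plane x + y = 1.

distance = |a·x₀ + b·y₀ + c·z₀ - d| / √(a² + b² + c²)
  = |1·3 + 1·5 + 0·4 - 1| / √(1² + 1² + 0²)
  = |3 + 5 + 0 - 1| / √(1 + 1 + 0)
  = |7| / √2
  = 7 / 1.414
  ≈ 4.95

4.95


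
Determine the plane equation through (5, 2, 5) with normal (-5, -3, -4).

The plane through P with normal n = (a, b, c) satisfies n·(r - P) = 0,
i.e. ax + by + cz = a·x₀ + b·y₀ + c·z₀.
d = (-5)·5 + (-3)·2 + (-4)·5
  = -25 - 6 - 20
  = -51
Equation: -5x - 3y - 4z = -51

-5x - 3y - 4z = -51


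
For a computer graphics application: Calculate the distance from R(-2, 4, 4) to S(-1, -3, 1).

d = √[(x₂-x₁)² + (y₂-y₁)² + (z₂-z₁)²]
  = √[1² + (-7)² + (-3)²]
  = √[1 + 49 + 9]
  = √59
  ≈ 7.681

7.681


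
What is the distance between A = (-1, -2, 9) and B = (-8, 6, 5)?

d = √[(x₂-x₁)² + (y₂-y₁)² + (z₂-z₁)²]
  = √[(-7)² + 8² + (-4)²]
  = √[49 + 64 + 16]
  = √129
  ≈ 11.36

11.36


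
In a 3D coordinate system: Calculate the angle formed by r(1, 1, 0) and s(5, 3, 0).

r·s = 1·5 + 1·3 + 0·0 = 5 + 3 + 0 = 8
|r| = √(1² + 1² + 0²) = √2 ≈ 1.414
|s| = √(5² + 3² + 0²) = √34 ≈ 5.831
cos θ = (r·s)/(|r||s|) = 8/(1.414·5.831) ≈ 0.9701
θ = arccos(0.9701) ≈ 14.04°

14.04°


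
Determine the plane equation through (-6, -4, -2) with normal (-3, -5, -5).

The plane through P with normal n = (a, b, c) satisfies n·(r - P) = 0,
i.e. ax + by + cz = a·x₀ + b·y₀ + c·z₀.
d = (-3)·(-6) + (-5)·(-4) + (-5)·(-2)
  = 18 + 20 + 10
  = 48
Equation: -3x - 5y - 5z = 48

-3x - 5y - 5z = 48


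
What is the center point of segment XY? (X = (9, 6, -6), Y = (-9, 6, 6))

M = ((x₁+x₂)/2, (y₁+y₂)/2, (z₁+z₂)/2)
  = ((9 - 9)/2, (6 + 6)/2, (-6 + 6)/2)
  = (0/2, 12/2, 0/2)
  = (0, 6, 0)

(0, 6, 0)


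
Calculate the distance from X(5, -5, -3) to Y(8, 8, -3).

d = √[(x₂-x₁)² + (y₂-y₁)² + (z₂-z₁)²]
  = √[3² + 13² + 0²]
  = √[9 + 169 + 0]
  = √178
  ≈ 13.34

13.34


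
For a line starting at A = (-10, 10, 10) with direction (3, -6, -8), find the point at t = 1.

P(t) = A + t·d
  = (-10 + 3·1, 10 + (-6)·1, 10 + (-8)·1)
  = (-10 + 3, 10 - 6, 10 - 8)
  = (-7, 4, 2)

(-7, 4, 2)


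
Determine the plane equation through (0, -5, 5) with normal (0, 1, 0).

The plane through P with normal n = (a, b, c) satisfies n·(r - P) = 0,
i.e. ax + by + cz = a·x₀ + b·y₀ + c·z₀.
d = 0·0 + 1·(-5) + 0·5
  = 0 - 5 + 0
  = -5
Equation: y = -5

y = -5


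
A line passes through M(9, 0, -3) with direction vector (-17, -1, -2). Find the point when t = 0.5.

P(t) = M + t·d
  = (9 + (-17)·0.5, 0 + (-1)·0.5, -3 + (-2)·0.5)
  = (9 - 8.5, 0 - 0.5, -3 - 1)
  = (0.5, -0.5, -4)

(0.5, -0.5, -4)


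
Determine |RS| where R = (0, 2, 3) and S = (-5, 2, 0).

d = √[(x₂-x₁)² + (y₂-y₁)² + (z₂-z₁)²]
  = √[(-5)² + 0² + (-3)²]
  = √[25 + 0 + 9]
  = √34
  ≈ 5.831

5.831


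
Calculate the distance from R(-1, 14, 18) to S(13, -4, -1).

d = √[(x₂-x₁)² + (y₂-y₁)² + (z₂-z₁)²]
  = √[14² + (-18)² + (-19)²]
  = √[196 + 324 + 361]
  = √881
  ≈ 29.68

29.68


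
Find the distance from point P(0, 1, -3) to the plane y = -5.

distance = |a·x₀ + b·y₀ + c·z₀ - d| / √(a² + b² + c²)
  = |0·0 + 1·1 + 0·(-3) - (-5)| / √(0² + 1² + 0²)
  = |0 + 1 + 0 + 5| / √(0 + 1 + 0)
  = |6| / √1
  = 6 / 1
  ≈ 6

6


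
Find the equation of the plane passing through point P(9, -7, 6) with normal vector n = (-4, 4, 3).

The plane through P with normal n = (a, b, c) satisfies n·(r - P) = 0,
i.e. ax + by + cz = a·x₀ + b·y₀ + c·z₀.
d = (-4)·9 + 4·(-7) + 3·6
  = -36 - 28 + 18
  = -46
Equation: -4x + 4y + 3z = -46

-4x + 4y + 3z = -46


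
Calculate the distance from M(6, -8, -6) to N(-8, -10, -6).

d = √[(x₂-x₁)² + (y₂-y₁)² + (z₂-z₁)²]
  = √[(-14)² + (-2)² + 0²]
  = √[196 + 4 + 0]
  = √200
  ≈ 14.14

14.14


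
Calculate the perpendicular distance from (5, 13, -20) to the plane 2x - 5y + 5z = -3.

distance = |a·x₀ + b·y₀ + c·z₀ - d| / √(a² + b² + c²)
  = |2·5 + (-5)·13 + 5·(-20) - (-3)| / √(2² + (-5)² + 5²)
  = |10 - 65 - 100 + 3| / √(4 + 25 + 25)
  = |-152| / √54
  = 152 / 7.348
  ≈ 20.68

20.68


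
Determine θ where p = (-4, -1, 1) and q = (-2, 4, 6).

p·q = (-4)·(-2) + (-1)·4 + 1·6 = 8 - 4 + 6 = 10
|p| = √((-4)² + (-1)² + 1²) = √18 ≈ 4.243
|q| = √((-2)² + 4² + 6²) = √56 ≈ 7.483
cos θ = (p·q)/(|p||q|) = 10/(4.243·7.483) ≈ 0.315
θ = arccos(0.315) ≈ 71.64°

71.64°


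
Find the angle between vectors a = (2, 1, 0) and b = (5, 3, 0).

a·b = 2·5 + 1·3 + 0·0 = 10 + 3 + 0 = 13
|a| = √(2² + 1² + 0²) = √5 ≈ 2.236
|b| = √(5² + 3² + 0²) = √34 ≈ 5.831
cos θ = (a·b)/(|a||b|) = 13/(2.236·5.831) ≈ 0.9971
θ = arccos(0.9971) ≈ 4.399°

4.399°


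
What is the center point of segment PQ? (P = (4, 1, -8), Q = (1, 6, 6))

M = ((x₁+x₂)/2, (y₁+y₂)/2, (z₁+z₂)/2)
  = ((4 + 1)/2, (1 + 6)/2, (-8 + 6)/2)
  = (5/2, 7/2, -2/2)
  = (2.5, 3.5, -1)

(2.5, 3.5, -1)


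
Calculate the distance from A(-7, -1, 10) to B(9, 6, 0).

d = √[(x₂-x₁)² + (y₂-y₁)² + (z₂-z₁)²]
  = √[16² + 7² + (-10)²]
  = √[256 + 49 + 100]
  = √405
  ≈ 20.12

20.12


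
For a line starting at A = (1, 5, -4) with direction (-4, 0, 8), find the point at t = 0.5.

P(t) = A + t·d
  = (1 + (-4)·0.5, 5 + 0·0.5, -4 + 8·0.5)
  = (1 - 2, 5 + 0, -4 + 4)
  = (-1, 5, 0)

(-1, 5, 0)


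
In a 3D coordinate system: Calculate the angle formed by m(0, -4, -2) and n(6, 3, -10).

m·n = 0·6 + (-4)·3 + (-2)·(-10) = 0 - 12 + 20 = 8
|m| = √(0² + (-4)² + (-2)²) = √20 ≈ 4.472
|n| = √(6² + 3² + (-10)²) = √145 ≈ 12.04
cos θ = (m·n)/(|m||n|) = 8/(4.472·12.04) ≈ 0.1486
θ = arccos(0.1486) ≈ 81.46°

81.46°


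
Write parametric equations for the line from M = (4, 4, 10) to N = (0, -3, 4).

Direction vector d = N - M = (0 - 4, -3 - 4, 4 - 10) = (-4, -7, -6)
Parametric form r = M + t·d:
x = 4 - 4t, y = 4 - 7t, z = 10 - 6t

x = 4 - 4t, y = 4 - 7t, z = 10 - 6t


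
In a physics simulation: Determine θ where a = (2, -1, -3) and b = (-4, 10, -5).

a·b = 2·(-4) + (-1)·10 + (-3)·(-5) = -8 - 10 + 15 = -3
|a| = √(2² + (-1)² + (-3)²) = √14 ≈ 3.742
|b| = √((-4)² + 10² + (-5)²) = √141 ≈ 11.87
cos θ = (a·b)/(|a||b|) = -3/(3.742·11.87) ≈ -0.06752
θ = arccos(-0.06752) ≈ 93.87°

93.87°


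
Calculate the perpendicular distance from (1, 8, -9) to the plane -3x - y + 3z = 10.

distance = |a·x₀ + b·y₀ + c·z₀ - d| / √(a² + b² + c²)
  = |(-3)·1 + (-1)·8 + 3·(-9) - 10| / √((-3)² + (-1)² + 3²)
  = |-3 - 8 - 27 - 10| / √(9 + 1 + 9)
  = |-48| / √19
  = 48 / 4.359
  ≈ 11.01

11.01


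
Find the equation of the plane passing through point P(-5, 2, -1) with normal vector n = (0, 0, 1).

The plane through P with normal n = (a, b, c) satisfies n·(r - P) = 0,
i.e. ax + by + cz = a·x₀ + b·y₀ + c·z₀.
d = 0·(-5) + 0·2 + 1·(-1)
  = 0 + 0 - 1
  = -1
Equation: z = -1

z = -1


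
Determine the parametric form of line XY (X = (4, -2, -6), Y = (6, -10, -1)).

Direction vector d = Y - X = (6 - 4, -10 + 2, -1 + 6) = (2, -8, 5)
Parametric form r = X + t·d:
x = 4 + 2t, y = -2 - 8t, z = -6 + 5t

x = 4 + 2t, y = -2 - 8t, z = -6 + 5t


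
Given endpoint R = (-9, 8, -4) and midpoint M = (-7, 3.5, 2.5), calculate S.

S = 2M - R
  = (2·(-7) - (-9), 2·3.5 - 8, 2·2.5 - (-4))
  = (-14 + 9, 7 - 8, 5 + 4)
  = (-5, -1, 9)

(-5, -1, 9)


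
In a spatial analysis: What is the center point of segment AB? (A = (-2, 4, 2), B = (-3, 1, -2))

M = ((x₁+x₂)/2, (y₁+y₂)/2, (z₁+z₂)/2)
  = ((-2 - 3)/2, (4 + 1)/2, (2 - 2)/2)
  = (-5/2, 5/2, 0/2)
  = (-2.5, 2.5, 0)

(-2.5, 2.5, 0)


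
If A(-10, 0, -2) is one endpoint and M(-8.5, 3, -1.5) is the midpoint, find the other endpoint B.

B = 2M - A
  = (2·(-8.5) - (-10), 2·3 - 0, 2·(-1.5) - (-2))
  = (-17 + 10, 6 + 0, -3 + 2)
  = (-7, 6, -1)

(-7, 6, -1)


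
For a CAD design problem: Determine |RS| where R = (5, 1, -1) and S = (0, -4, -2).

d = √[(x₂-x₁)² + (y₂-y₁)² + (z₂-z₁)²]
  = √[(-5)² + (-5)² + (-1)²]
  = √[25 + 25 + 1]
  = √51
  ≈ 7.141

7.141


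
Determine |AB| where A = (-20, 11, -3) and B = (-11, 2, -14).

d = √[(x₂-x₁)² + (y₂-y₁)² + (z₂-z₁)²]
  = √[9² + (-9)² + (-11)²]
  = √[81 + 81 + 121]
  = √283
  ≈ 16.82

16.82


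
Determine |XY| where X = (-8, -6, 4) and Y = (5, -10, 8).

d = √[(x₂-x₁)² + (y₂-y₁)² + (z₂-z₁)²]
  = √[13² + (-4)² + 4²]
  = √[169 + 16 + 16]
  = √201
  ≈ 14.18

14.18


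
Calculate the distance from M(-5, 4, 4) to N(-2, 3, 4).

d = √[(x₂-x₁)² + (y₂-y₁)² + (z₂-z₁)²]
  = √[3² + (-1)² + 0²]
  = √[9 + 1 + 0]
  = √10
  ≈ 3.162

3.162


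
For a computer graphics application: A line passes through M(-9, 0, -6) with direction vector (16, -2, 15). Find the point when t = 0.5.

P(t) = M + t·d
  = (-9 + 16·0.5, 0 + (-2)·0.5, -6 + 15·0.5)
  = (-9 + 8, 0 - 1, -6 + 7.5)
  = (-1, -1, 1.5)

(-1, -1, 1.5)


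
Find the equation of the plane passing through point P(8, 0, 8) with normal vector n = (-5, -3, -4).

The plane through P with normal n = (a, b, c) satisfies n·(r - P) = 0,
i.e. ax + by + cz = a·x₀ + b·y₀ + c·z₀.
d = (-5)·8 + (-3)·0 + (-4)·8
  = -40 + 0 - 32
  = -72
Equation: -5x - 3y - 4z = -72

-5x - 3y - 4z = -72


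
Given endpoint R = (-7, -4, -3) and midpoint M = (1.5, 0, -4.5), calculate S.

S = 2M - R
  = (2·1.5 - (-7), 2·0 - (-4), 2·(-4.5) - (-3))
  = (3 + 7, 0 + 4, -9 + 3)
  = (10, 4, -6)

(10, 4, -6)


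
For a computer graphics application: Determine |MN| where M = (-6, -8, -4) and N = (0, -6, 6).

d = √[(x₂-x₁)² + (y₂-y₁)² + (z₂-z₁)²]
  = √[6² + 2² + 10²]
  = √[36 + 4 + 100]
  = √140
  ≈ 11.83

11.83


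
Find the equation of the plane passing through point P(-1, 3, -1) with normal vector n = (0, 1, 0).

The plane through P with normal n = (a, b, c) satisfies n·(r - P) = 0,
i.e. ax + by + cz = a·x₀ + b·y₀ + c·z₀.
d = 0·(-1) + 1·3 + 0·(-1)
  = 0 + 3 + 0
  = 3
Equation: y = 3

y = 3


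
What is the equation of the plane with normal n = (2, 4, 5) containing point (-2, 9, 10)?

The plane through P with normal n = (a, b, c) satisfies n·(r - P) = 0,
i.e. ax + by + cz = a·x₀ + b·y₀ + c·z₀.
d = 2·(-2) + 4·9 + 5·10
  = -4 + 36 + 50
  = 82
Equation: 2x + 4y + 5z = 82

2x + 4y + 5z = 82


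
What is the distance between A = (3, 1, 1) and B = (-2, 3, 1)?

d = √[(x₂-x₁)² + (y₂-y₁)² + (z₂-z₁)²]
  = √[(-5)² + 2² + 0²]
  = √[25 + 4 + 0]
  = √29
  ≈ 5.385

5.385


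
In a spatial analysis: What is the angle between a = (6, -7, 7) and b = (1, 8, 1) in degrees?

a·b = 6·1 + (-7)·8 + 7·1 = 6 - 56 + 7 = -43
|a| = √(6² + (-7)² + 7²) = √134 ≈ 11.58
|b| = √(1² + 8² + 1²) = √66 ≈ 8.124
cos θ = (a·b)/(|a||b|) = -43/(11.58·8.124) ≈ -0.4572
θ = arccos(-0.4572) ≈ 117.2°

117.2°


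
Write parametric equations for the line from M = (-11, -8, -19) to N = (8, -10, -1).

Direction vector d = N - M = (8 + 11, -10 + 8, -1 + 19) = (19, -2, 18)
Parametric form r = M + t·d:
x = -11 + 19t, y = -8 - 2t, z = -19 + 18t

x = -11 + 19t, y = -8 - 2t, z = -19 + 18t


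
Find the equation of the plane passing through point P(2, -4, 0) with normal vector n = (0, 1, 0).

The plane through P with normal n = (a, b, c) satisfies n·(r - P) = 0,
i.e. ax + by + cz = a·x₀ + b·y₀ + c·z₀.
d = 0·2 + 1·(-4) + 0·0
  = 0 - 4 + 0
  = -4
Equation: y = -4

y = -4


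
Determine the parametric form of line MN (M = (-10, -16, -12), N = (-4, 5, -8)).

Direction vector d = N - M = (-4 + 10, 5 + 16, -8 + 12) = (6, 21, 4)
Parametric form r = M + t·d:
x = -10 + 6t, y = -16 + 21t, z = -12 + 4t

x = -10 + 6t, y = -16 + 21t, z = -12 + 4t


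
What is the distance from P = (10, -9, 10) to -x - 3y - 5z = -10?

distance = |a·x₀ + b·y₀ + c·z₀ - d| / √(a² + b² + c²)
  = |(-1)·10 + (-3)·(-9) + (-5)·10 - (-10)| / √((-1)² + (-3)² + (-5)²)
  = |-10 + 27 - 50 + 10| / √(1 + 9 + 25)
  = |-23| / √35
  = 23 / 5.916
  ≈ 3.888

3.888


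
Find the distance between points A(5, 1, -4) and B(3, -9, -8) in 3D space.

d = √[(x₂-x₁)² + (y₂-y₁)² + (z₂-z₁)²]
  = √[(-2)² + (-10)² + (-4)²]
  = √[4 + 100 + 16]
  = √120
  ≈ 10.95

10.95


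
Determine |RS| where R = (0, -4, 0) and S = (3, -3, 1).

d = √[(x₂-x₁)² + (y₂-y₁)² + (z₂-z₁)²]
  = √[3² + 1² + 1²]
  = √[9 + 1 + 1]
  = √11
  ≈ 3.317

3.317


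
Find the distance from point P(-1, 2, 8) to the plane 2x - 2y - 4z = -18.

distance = |a·x₀ + b·y₀ + c·z₀ - d| / √(a² + b² + c²)
  = |2·(-1) + (-2)·2 + (-4)·8 - (-18)| / √(2² + (-2)² + (-4)²)
  = |-2 - 4 - 32 + 18| / √(4 + 4 + 16)
  = |-20| / √24
  = 20 / 4.899
  ≈ 4.082

4.082


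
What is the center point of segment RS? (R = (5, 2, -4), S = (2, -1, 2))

M = ((x₁+x₂)/2, (y₁+y₂)/2, (z₁+z₂)/2)
  = ((5 + 2)/2, (2 - 1)/2, (-4 + 2)/2)
  = (7/2, 1/2, -2/2)
  = (3.5, 0.5, -1)

(3.5, 0.5, -1)


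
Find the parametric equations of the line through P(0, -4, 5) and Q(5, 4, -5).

Direction vector d = Q - P = (5 + 0, 4 + 4, -5 - 5) = (5, 8, -10)
Parametric form r = P + t·d:
x = 0 + 5t, y = -4 + 8t, z = 5 - 10t

x = 0 + 5t, y = -4 + 8t, z = 5 - 10t


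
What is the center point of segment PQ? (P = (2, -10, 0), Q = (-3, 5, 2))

M = ((x₁+x₂)/2, (y₁+y₂)/2, (z₁+z₂)/2)
  = ((2 - 3)/2, (-10 + 5)/2, (0 + 2)/2)
  = (-1/2, -5/2, 2/2)
  = (-0.5, -2.5, 1)

(-0.5, -2.5, 1)


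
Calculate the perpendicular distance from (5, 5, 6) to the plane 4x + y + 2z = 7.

distance = |a·x₀ + b·y₀ + c·z₀ - d| / √(a² + b² + c²)
  = |4·5 + 1·5 + 2·6 - 7| / √(4² + 1² + 2²)
  = |20 + 5 + 12 - 7| / √(16 + 1 + 4)
  = |30| / √21
  = 30 / 4.583
  ≈ 6.547

6.547


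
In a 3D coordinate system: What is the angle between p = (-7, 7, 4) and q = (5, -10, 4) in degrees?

p·q = (-7)·5 + 7·(-10) + 4·4 = -35 - 70 + 16 = -89
|p| = √((-7)² + 7² + 4²) = √114 ≈ 10.68
|q| = √(5² + (-10)² + 4²) = √141 ≈ 11.87
cos θ = (p·q)/(|p||q|) = -89/(10.68·11.87) ≈ -0.702
θ = arccos(-0.702) ≈ 134.6°

134.6°


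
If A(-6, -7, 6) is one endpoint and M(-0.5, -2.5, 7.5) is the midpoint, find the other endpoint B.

B = 2M - A
  = (2·(-0.5) - (-6), 2·(-2.5) - (-7), 2·7.5 - 6)
  = (-1 + 6, -5 + 7, 15 - 6)
  = (5, 2, 9)

(5, 2, 9)


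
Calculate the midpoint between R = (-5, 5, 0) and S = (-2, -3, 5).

M = ((x₁+x₂)/2, (y₁+y₂)/2, (z₁+z₂)/2)
  = ((-5 - 2)/2, (5 - 3)/2, (0 + 5)/2)
  = (-7/2, 2/2, 5/2)
  = (-3.5, 1, 2.5)

(-3.5, 1, 2.5)


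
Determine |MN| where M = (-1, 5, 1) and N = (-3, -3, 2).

d = √[(x₂-x₁)² + (y₂-y₁)² + (z₂-z₁)²]
  = √[(-2)² + (-8)² + 1²]
  = √[4 + 64 + 1]
  = √69
  ≈ 8.307

8.307


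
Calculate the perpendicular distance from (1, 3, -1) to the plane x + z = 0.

distance = |a·x₀ + b·y₀ + c·z₀ - d| / √(a² + b² + c²)
  = |1·1 + 0·3 + 1·(-1) - 0| / √(1² + 0² + 1²)
  = |1 + 0 - 1 + 0| / √(1 + 0 + 1)
  = |0| / √2
  = 0 / 1.414
  ≈ 0

0


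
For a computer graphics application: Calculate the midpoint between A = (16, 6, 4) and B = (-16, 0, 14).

M = ((x₁+x₂)/2, (y₁+y₂)/2, (z₁+z₂)/2)
  = ((16 - 16)/2, (6 + 0)/2, (4 + 14)/2)
  = (0/2, 6/2, 18/2)
  = (0, 3, 9)

(0, 3, 9)


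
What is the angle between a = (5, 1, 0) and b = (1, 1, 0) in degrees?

a·b = 5·1 + 1·1 + 0·0 = 5 + 1 + 0 = 6
|a| = √(5² + 1² + 0²) = √26 ≈ 5.099
|b| = √(1² + 1² + 0²) = √2 ≈ 1.414
cos θ = (a·b)/(|a||b|) = 6/(5.099·1.414) ≈ 0.8321
θ = arccos(0.8321) ≈ 33.69°

33.69°


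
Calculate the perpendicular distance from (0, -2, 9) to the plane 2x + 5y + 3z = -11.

distance = |a·x₀ + b·y₀ + c·z₀ - d| / √(a² + b² + c²)
  = |2·0 + 5·(-2) + 3·9 - (-11)| / √(2² + 5² + 3²)
  = |0 - 10 + 27 + 11| / √(4 + 25 + 9)
  = |28| / √38
  = 28 / 6.164
  ≈ 4.542

4.542


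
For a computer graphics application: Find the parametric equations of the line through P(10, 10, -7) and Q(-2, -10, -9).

Direction vector d = Q - P = (-2 - 10, -10 - 10, -9 + 7) = (-12, -20, -2)
Parametric form r = P + t·d:
x = 10 - 12t, y = 10 - 20t, z = -7 - 2t

x = 10 - 12t, y = 10 - 20t, z = -7 - 2t


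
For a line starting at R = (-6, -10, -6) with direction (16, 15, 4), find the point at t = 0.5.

P(t) = R + t·d
  = (-6 + 16·0.5, -10 + 15·0.5, -6 + 4·0.5)
  = (-6 + 8, -10 + 7.5, -6 + 2)
  = (2, -2.5, -4)

(2, -2.5, -4)


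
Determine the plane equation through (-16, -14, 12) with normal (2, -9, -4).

The plane through P with normal n = (a, b, c) satisfies n·(r - P) = 0,
i.e. ax + by + cz = a·x₀ + b·y₀ + c·z₀.
d = 2·(-16) + (-9)·(-14) + (-4)·12
  = -32 + 126 - 48
  = 46
Equation: 2x - 9y - 4z = 46

2x - 9y - 4z = 46


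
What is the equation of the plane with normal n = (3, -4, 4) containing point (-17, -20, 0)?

The plane through P with normal n = (a, b, c) satisfies n·(r - P) = 0,
i.e. ax + by + cz = a·x₀ + b·y₀ + c·z₀.
d = 3·(-17) + (-4)·(-20) + 4·0
  = -51 + 80 + 0
  = 29
Equation: 3x - 4y + 4z = 29

3x - 4y + 4z = 29


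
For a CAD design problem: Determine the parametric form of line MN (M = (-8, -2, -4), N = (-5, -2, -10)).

Direction vector d = N - M = (-5 + 8, -2 + 2, -10 + 4) = (3, 0, -6)
Parametric form r = M + t·d:
x = -8 + 3t, y = -2, z = -4 - 6t

x = -8 + 3t, y = -2, z = -4 - 6t


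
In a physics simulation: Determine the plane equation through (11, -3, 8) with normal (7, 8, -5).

The plane through P with normal n = (a, b, c) satisfies n·(r - P) = 0,
i.e. ax + by + cz = a·x₀ + b·y₀ + c·z₀.
d = 7·11 + 8·(-3) + (-5)·8
  = 77 - 24 - 40
  = 13
Equation: 7x + 8y - 5z = 13

7x + 8y - 5z = 13


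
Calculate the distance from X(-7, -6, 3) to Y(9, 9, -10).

d = √[(x₂-x₁)² + (y₂-y₁)² + (z₂-z₁)²]
  = √[16² + 15² + (-13)²]
  = √[256 + 225 + 169]
  = √650
  ≈ 25.5

25.5


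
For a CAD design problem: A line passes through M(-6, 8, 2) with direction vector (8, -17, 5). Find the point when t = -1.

P(t) = M + t·d
  = (-6 + 8·(-1), 8 + (-17)·(-1), 2 + 5·(-1))
  = (-6 - 8, 8 + 17, 2 - 5)
  = (-14, 25, -3)

(-14, 25, -3)


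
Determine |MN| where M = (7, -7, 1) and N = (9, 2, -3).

d = √[(x₂-x₁)² + (y₂-y₁)² + (z₂-z₁)²]
  = √[2² + 9² + (-4)²]
  = √[4 + 81 + 16]
  = √101
  ≈ 10.05

10.05


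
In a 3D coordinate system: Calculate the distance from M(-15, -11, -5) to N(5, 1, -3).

d = √[(x₂-x₁)² + (y₂-y₁)² + (z₂-z₁)²]
  = √[20² + 12² + 2²]
  = √[400 + 144 + 4]
  = √548
  ≈ 23.41

23.41


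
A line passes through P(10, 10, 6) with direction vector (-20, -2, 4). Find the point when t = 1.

P(t) = P + t·d
  = (10 + (-20)·1, 10 + (-2)·1, 6 + 4·1)
  = (10 - 20, 10 - 2, 6 + 4)
  = (-10, 8, 10)

(-10, 8, 10)


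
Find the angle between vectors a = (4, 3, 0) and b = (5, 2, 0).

a·b = 4·5 + 3·2 + 0·0 = 20 + 6 + 0 = 26
|a| = √(4² + 3² + 0²) = √25 ≈ 5
|b| = √(5² + 2² + 0²) = √29 ≈ 5.385
cos θ = (a·b)/(|a||b|) = 26/(5·5.385) ≈ 0.9656
θ = arccos(0.9656) ≈ 15.07°

15.07°


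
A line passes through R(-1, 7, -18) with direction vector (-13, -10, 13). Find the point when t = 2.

P(t) = R + t·d
  = (-1 + (-13)·2, 7 + (-10)·2, -18 + 13·2)
  = (-1 - 26, 7 - 20, -18 + 26)
  = (-27, -13, 8)

(-27, -13, 8)


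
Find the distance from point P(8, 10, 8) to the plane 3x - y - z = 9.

distance = |a·x₀ + b·y₀ + c·z₀ - d| / √(a² + b² + c²)
  = |3·8 + (-1)·10 + (-1)·8 - 9| / √(3² + (-1)² + (-1)²)
  = |24 - 10 - 8 - 9| / √(9 + 1 + 1)
  = |-3| / √11
  = 3 / 3.317
  ≈ 0.9045

0.9045


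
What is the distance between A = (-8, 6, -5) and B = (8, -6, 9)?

d = √[(x₂-x₁)² + (y₂-y₁)² + (z₂-z₁)²]
  = √[16² + (-12)² + 14²]
  = √[256 + 144 + 196]
  = √596
  ≈ 24.41

24.41


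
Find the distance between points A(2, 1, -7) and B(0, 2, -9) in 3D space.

d = √[(x₂-x₁)² + (y₂-y₁)² + (z₂-z₁)²]
  = √[(-2)² + 1² + (-2)²]
  = √[4 + 1 + 4]
  = √9
  ≈ 3

3


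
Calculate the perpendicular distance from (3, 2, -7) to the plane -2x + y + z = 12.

distance = |a·x₀ + b·y₀ + c·z₀ - d| / √(a² + b² + c²)
  = |(-2)·3 + 1·2 + 1·(-7) - 12| / √((-2)² + 1² + 1²)
  = |-6 + 2 - 7 - 12| / √(4 + 1 + 1)
  = |-23| / √6
  = 23 / 2.449
  ≈ 9.39

9.39


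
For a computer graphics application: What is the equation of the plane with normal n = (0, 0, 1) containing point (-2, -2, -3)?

The plane through P with normal n = (a, b, c) satisfies n·(r - P) = 0,
i.e. ax + by + cz = a·x₀ + b·y₀ + c·z₀.
d = 0·(-2) + 0·(-2) + 1·(-3)
  = 0 + 0 - 3
  = -3
Equation: z = -3

z = -3


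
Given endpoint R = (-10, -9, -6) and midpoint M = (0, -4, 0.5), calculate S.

S = 2M - R
  = (2·0 - (-10), 2·(-4) - (-9), 2·0.5 - (-6))
  = (0 + 10, -8 + 9, 1 + 6)
  = (10, 1, 7)

(10, 1, 7)


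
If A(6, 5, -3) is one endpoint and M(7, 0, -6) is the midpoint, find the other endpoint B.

B = 2M - A
  = (2·7 - 6, 2·0 - 5, 2·(-6) - (-3))
  = (14 - 6, 0 - 5, -12 + 3)
  = (8, -5, -9)

(8, -5, -9)


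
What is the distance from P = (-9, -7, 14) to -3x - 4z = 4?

distance = |a·x₀ + b·y₀ + c·z₀ - d| / √(a² + b² + c²)
  = |(-3)·(-9) + 0·(-7) + (-4)·14 - 4| / √((-3)² + 0² + (-4)²)
  = |27 + 0 - 56 - 4| / √(9 + 0 + 16)
  = |-33| / √25
  = 33 / 5
  ≈ 6.6

6.6


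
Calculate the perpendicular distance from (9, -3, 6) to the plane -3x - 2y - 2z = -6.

distance = |a·x₀ + b·y₀ + c·z₀ - d| / √(a² + b² + c²)
  = |(-3)·9 + (-2)·(-3) + (-2)·6 - (-6)| / √((-3)² + (-2)² + (-2)²)
  = |-27 + 6 - 12 + 6| / √(9 + 4 + 4)
  = |-27| / √17
  = 27 / 4.123
  ≈ 6.548

6.548


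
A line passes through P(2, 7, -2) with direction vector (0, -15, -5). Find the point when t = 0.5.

P(t) = P + t·d
  = (2 + 0·0.5, 7 + (-15)·0.5, -2 + (-5)·0.5)
  = (2 + 0, 7 - 7.5, -2 - 2.5)
  = (2, -0.5, -4.5)

(2, -0.5, -4.5)


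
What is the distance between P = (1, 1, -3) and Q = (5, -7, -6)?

d = √[(x₂-x₁)² + (y₂-y₁)² + (z₂-z₁)²]
  = √[4² + (-8)² + (-3)²]
  = √[16 + 64 + 9]
  = √89
  ≈ 9.434

9.434


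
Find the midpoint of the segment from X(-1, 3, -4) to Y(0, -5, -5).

M = ((x₁+x₂)/2, (y₁+y₂)/2, (z₁+z₂)/2)
  = ((-1 + 0)/2, (3 - 5)/2, (-4 - 5)/2)
  = (-1/2, -2/2, -9/2)
  = (-0.5, -1, -4.5)

(-0.5, -1, -4.5)


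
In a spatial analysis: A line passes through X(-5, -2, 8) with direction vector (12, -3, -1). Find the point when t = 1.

P(t) = X + t·d
  = (-5 + 12·1, -2 + (-3)·1, 8 + (-1)·1)
  = (-5 + 12, -2 - 3, 8 - 1)
  = (7, -5, 7)

(7, -5, 7)


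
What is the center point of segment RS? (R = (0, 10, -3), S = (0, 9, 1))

M = ((x₁+x₂)/2, (y₁+y₂)/2, (z₁+z₂)/2)
  = ((0 + 0)/2, (10 + 9)/2, (-3 + 1)/2)
  = (0/2, 19/2, -2/2)
  = (0, 9.5, -1)

(0, 9.5, -1)


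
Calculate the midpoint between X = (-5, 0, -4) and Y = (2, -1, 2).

M = ((x₁+x₂)/2, (y₁+y₂)/2, (z₁+z₂)/2)
  = ((-5 + 2)/2, (0 - 1)/2, (-4 + 2)/2)
  = (-3/2, -1/2, -2/2)
  = (-1.5, -0.5, -1)

(-1.5, -0.5, -1)


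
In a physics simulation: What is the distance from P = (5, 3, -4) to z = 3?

distance = |a·x₀ + b·y₀ + c·z₀ - d| / √(a² + b² + c²)
  = |0·5 + 0·3 + 1·(-4) - 3| / √(0² + 0² + 1²)
  = |0 + 0 - 4 - 3| / √(0 + 0 + 1)
  = |-7| / √1
  = 7 / 1
  ≈ 7

7


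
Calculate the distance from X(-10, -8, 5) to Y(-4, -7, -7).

d = √[(x₂-x₁)² + (y₂-y₁)² + (z₂-z₁)²]
  = √[6² + 1² + (-12)²]
  = √[36 + 1 + 144]
  = √181
  ≈ 13.45

13.45


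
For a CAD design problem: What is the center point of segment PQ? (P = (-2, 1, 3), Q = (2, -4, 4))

M = ((x₁+x₂)/2, (y₁+y₂)/2, (z₁+z₂)/2)
  = ((-2 + 2)/2, (1 - 4)/2, (3 + 4)/2)
  = (0/2, -3/2, 7/2)
  = (0, -1.5, 3.5)

(0, -1.5, 3.5)


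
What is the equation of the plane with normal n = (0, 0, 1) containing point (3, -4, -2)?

The plane through P with normal n = (a, b, c) satisfies n·(r - P) = 0,
i.e. ax + by + cz = a·x₀ + b·y₀ + c·z₀.
d = 0·3 + 0·(-4) + 1·(-2)
  = 0 + 0 - 2
  = -2
Equation: z = -2

z = -2


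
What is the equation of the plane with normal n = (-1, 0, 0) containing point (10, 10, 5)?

The plane through P with normal n = (a, b, c) satisfies n·(r - P) = 0,
i.e. ax + by + cz = a·x₀ + b·y₀ + c·z₀.
d = (-1)·10 + 0·10 + 0·5
  = -10 + 0 + 0
  = -10
Equation: -x = -10

-x = -10


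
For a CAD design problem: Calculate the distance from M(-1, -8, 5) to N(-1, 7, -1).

d = √[(x₂-x₁)² + (y₂-y₁)² + (z₂-z₁)²]
  = √[0² + 15² + (-6)²]
  = √[0 + 225 + 36]
  = √261
  ≈ 16.16

16.16


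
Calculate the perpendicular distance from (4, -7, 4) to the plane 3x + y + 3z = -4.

distance = |a·x₀ + b·y₀ + c·z₀ - d| / √(a² + b² + c²)
  = |3·4 + 1·(-7) + 3·4 - (-4)| / √(3² + 1² + 3²)
  = |12 - 7 + 12 + 4| / √(9 + 1 + 9)
  = |21| / √19
  = 21 / 4.359
  ≈ 4.818

4.818


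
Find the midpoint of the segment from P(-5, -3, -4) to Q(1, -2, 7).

M = ((x₁+x₂)/2, (y₁+y₂)/2, (z₁+z₂)/2)
  = ((-5 + 1)/2, (-3 - 2)/2, (-4 + 7)/2)
  = (-4/2, -5/2, 3/2)
  = (-2, -2.5, 1.5)

(-2, -2.5, 1.5)


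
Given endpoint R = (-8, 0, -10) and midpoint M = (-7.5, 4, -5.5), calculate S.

S = 2M - R
  = (2·(-7.5) - (-8), 2·4 - 0, 2·(-5.5) - (-10))
  = (-15 + 8, 8 + 0, -11 + 10)
  = (-7, 8, -1)

(-7, 8, -1)


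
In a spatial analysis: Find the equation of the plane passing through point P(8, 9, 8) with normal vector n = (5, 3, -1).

The plane through P with normal n = (a, b, c) satisfies n·(r - P) = 0,
i.e. ax + by + cz = a·x₀ + b·y₀ + c·z₀.
d = 5·8 + 3·9 + (-1)·8
  = 40 + 27 - 8
  = 59
Equation: 5x + 3y - z = 59

5x + 3y - z = 59


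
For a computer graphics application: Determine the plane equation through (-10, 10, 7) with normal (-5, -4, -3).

The plane through P with normal n = (a, b, c) satisfies n·(r - P) = 0,
i.e. ax + by + cz = a·x₀ + b·y₀ + c·z₀.
d = (-5)·(-10) + (-4)·10 + (-3)·7
  = 50 - 40 - 21
  = -11
Equation: -5x - 4y - 3z = -11

-5x - 4y - 3z = -11
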